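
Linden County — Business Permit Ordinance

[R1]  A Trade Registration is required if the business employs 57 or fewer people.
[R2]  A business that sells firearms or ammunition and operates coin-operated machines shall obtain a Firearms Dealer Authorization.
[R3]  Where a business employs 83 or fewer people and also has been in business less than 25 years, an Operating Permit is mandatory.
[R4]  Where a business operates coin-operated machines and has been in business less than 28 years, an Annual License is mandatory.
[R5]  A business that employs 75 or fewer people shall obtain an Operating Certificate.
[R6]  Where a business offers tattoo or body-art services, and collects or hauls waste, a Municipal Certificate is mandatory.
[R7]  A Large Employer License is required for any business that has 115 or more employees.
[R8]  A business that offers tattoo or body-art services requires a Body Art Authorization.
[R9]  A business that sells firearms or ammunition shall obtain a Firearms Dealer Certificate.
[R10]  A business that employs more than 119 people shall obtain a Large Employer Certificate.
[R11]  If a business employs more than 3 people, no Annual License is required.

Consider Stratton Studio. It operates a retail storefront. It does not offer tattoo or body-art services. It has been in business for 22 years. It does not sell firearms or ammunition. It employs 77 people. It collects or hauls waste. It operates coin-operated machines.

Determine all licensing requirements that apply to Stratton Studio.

[R1] employees 77 > 57 → Trade Registration not required.
[R2] does not sell firearms or ammunition; operates coin-operated machines → Firearms Dealer Authorization not required.
[R3] employees 77 ≤ 83; years in business 22 < 25 → Operating Permit required.
[R4] operates coin-operated machines; years in business 22 < 28 → Annual License required.
[R5] employees 77 > 75 → Operating Certificate not required.
[R6] does not offer tattoo or body-art services; collects or hauls waste → Municipal Certificate not required.
[R7] employees 77 < 115 → Large Employer License not required.
[R8] does not offer tattoo or body-art services → Body Art Authorization not required.
[R9] does not sell firearms or ammunition → Firearms Dealer Certificate not required.
[R10] employees 77 ≤ 119 → Large Employer Certificate not required.
[R11] employees 77 > 3 → exempt from Annual License.

Operating Permit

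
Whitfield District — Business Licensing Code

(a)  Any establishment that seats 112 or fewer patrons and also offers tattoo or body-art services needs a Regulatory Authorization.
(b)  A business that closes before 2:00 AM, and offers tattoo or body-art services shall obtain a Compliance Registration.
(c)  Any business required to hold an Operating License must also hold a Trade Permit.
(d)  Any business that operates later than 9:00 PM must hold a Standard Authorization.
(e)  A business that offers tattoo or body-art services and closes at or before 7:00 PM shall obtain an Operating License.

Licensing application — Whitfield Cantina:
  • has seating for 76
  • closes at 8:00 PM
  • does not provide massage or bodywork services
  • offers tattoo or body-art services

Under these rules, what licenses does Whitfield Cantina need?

(a) seating 76 ≤ 112; offers tattoo or body-art services → Regulatory Authorization required.
(b) closes 8:00 PM, at/before 2:00 AM; offers tattoo or body-art services → Compliance Registration required.
(c) Operating License is not required → no effect.
(d) closes 8:00 PM, at/before 9:00 PM → Standard Authorization not required.
(e) offers tattoo or body-art services; closes 8:00 PM, after 7:00 PM → Operating License not required.

Compliance Registration, Regulatory Authorization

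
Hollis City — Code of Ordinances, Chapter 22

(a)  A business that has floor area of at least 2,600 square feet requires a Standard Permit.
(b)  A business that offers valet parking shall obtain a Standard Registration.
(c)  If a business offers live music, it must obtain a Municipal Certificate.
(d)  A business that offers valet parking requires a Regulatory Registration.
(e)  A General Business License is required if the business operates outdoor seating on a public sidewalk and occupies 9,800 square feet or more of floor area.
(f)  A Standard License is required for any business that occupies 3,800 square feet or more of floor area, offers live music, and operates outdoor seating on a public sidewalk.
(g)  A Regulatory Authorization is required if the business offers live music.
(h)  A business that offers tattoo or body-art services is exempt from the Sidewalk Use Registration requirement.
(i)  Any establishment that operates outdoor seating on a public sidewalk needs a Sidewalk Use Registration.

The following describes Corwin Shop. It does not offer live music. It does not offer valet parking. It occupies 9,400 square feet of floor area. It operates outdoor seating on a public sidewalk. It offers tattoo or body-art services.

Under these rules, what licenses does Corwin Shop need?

Standard Permit

(a) floor area 9,400 square feet ≥ 2,600 square feet → Standard Permit required.
(b) does not offer valet parking → Standard Registration not required.
(c) does not offer live music → Municipal Certificate not required.
(d) does not offer valet parking → Regulatory Registration not required.
(e) operates outdoor seating on a public sidewalk; floor area 9,400 square feet < 9,800 square feet → General Business License not required.
(f) floor area 9,400 square feet ≥ 3,800 square feet; does not offer live music; operates outdoor seating on a public sidewalk → Standard License not required.
(g) does not offer live music → Regulatory Authorization not required.
(h) offers tattoo or body-art services → exempt from Sidewalk Use Registration.
(i) operates outdoor seating on a public sidewalk → Sidewalk Use Registration required.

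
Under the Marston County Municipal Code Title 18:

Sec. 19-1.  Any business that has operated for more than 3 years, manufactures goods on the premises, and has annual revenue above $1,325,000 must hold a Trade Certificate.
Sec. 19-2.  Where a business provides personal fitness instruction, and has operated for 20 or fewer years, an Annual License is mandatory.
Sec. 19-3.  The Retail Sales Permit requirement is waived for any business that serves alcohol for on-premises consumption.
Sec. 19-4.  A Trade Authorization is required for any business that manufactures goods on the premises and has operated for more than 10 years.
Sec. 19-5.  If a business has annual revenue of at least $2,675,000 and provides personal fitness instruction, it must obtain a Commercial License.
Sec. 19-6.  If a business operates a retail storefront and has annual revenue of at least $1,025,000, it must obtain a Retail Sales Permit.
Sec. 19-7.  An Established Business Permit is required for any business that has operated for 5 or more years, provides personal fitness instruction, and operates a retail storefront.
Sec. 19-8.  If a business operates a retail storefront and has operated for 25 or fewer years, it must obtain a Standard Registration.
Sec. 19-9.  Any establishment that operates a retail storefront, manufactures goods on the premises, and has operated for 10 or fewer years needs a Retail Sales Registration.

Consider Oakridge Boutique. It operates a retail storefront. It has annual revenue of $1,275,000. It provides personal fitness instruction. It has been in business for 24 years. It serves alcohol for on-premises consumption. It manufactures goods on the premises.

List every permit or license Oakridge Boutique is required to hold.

Sec. 19-1. years in business 24 > 3; manufactures goods on the premises; revenue $1,275,000 ≤ $1,325,000 → Trade Certificate not required.
Sec. 19-2. provides personal fitness instruction; years in business 24 > 20 → Annual License not required.
Sec. 19-3. serves alcohol for on-premises consumption → exempt from Retail Sales Permit.
Sec. 19-4. manufactures goods on the premises; years in business 24 > 10 → Trade Authorization required.
Sec. 19-5. revenue $1,275,000 < $2,675,000; provides personal fitness instruction → Commercial License not required.
Sec. 19-6. operates a retail storefront; revenue $1,275,000 ≥ $1,025,000 → Retail Sales Permit required.
Sec. 19-7. years in business 24 ≥ 5; provides personal fitness instruction; operates a retail storefront → Established Business Permit required.
Sec. 19-8. operates a retail storefront; years in business 24 ≤ 25 → Standard Registration required.
Sec. 19-9. operates a retail storefront; manufactures goods on the premises; years in business 24 > 10 → Retail Sales Registration not required.

Established Business Permit, Standard Registration, Trade Authorization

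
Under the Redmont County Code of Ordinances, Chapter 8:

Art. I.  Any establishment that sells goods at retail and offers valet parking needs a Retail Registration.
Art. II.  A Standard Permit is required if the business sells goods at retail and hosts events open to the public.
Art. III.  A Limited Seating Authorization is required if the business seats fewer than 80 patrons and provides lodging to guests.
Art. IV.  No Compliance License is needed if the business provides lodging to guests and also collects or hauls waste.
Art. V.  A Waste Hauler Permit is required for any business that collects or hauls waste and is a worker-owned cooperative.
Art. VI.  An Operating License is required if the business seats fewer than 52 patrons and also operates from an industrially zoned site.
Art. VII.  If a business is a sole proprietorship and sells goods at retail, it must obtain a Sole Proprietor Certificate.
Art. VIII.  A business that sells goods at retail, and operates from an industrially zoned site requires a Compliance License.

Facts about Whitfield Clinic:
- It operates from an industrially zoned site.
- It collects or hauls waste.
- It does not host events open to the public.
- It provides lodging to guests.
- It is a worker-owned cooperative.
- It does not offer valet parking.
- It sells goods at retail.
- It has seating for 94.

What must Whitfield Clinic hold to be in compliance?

Waste Hauler Permit

Art. I. sells goods at retail; does not offer valet parking → Retail Registration not required.
Art. II. sells goods at retail; does not host events open to the public → Standard Permit not required.
Art. III. seating 94 ≥ 80; provides lodging to guests → Limited Seating Authorization not required.
Art. IV. provides lodging to guests; collects or hauls waste → exempt from Compliance License.
Art. V. collects or hauls waste; is a worker-owned cooperative → Waste Hauler Permit required.
Art. VI. seating 94 ≥ 52; operates from an industrially zoned site → Operating License not required.
Art. VII. is a worker-owned cooperative (not: is a sole proprietorship); sells goods at retail → Sole Proprietor Certificate not required.
Art. VIII. sells goods at retail; operates from an industrially zoned site → Compliance License required.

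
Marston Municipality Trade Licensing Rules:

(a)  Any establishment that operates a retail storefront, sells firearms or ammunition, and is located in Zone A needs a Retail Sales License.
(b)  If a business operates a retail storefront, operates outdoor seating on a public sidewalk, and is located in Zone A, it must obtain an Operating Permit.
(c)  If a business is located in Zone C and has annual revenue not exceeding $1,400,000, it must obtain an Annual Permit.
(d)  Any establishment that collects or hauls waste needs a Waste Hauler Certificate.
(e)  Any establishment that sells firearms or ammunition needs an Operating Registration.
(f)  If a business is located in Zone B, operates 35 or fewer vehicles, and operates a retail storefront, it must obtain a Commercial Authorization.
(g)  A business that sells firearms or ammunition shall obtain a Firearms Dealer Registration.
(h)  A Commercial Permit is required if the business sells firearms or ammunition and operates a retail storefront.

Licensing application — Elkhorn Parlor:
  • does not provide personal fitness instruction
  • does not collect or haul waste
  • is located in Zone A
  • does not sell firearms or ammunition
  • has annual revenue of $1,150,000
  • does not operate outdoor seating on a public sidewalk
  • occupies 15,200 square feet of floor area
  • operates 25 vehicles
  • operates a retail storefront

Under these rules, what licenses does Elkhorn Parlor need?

(a) operates a retail storefront; does not sell firearms or ammunition; is located in Zone A → Retail Sales License not required.
(b) operates a retail storefront; does not operate outdoor seating on a public sidewalk; is located in Zone A → Operating Permit not required.
(c) is located in Zone A (not: is located in Zone C); revenue $1,150,000 ≤ $1,400,000 → Annual Permit not required.
(d) does not collect or haul waste → Waste Hauler Certificate not required.
(e) does not sell firearms or ammunition → Operating Registration not required.
(f) is located in Zone A (not: is located in Zone B); vehicles 25 ≤ 35; operates a retail storefront → Commercial Authorization not required.
(g) does not sell firearms or ammunition → Firearms Dealer Registration not required.
(h) does not sell firearms or ammunition; operates a retail storefront → Commercial Permit not required.

None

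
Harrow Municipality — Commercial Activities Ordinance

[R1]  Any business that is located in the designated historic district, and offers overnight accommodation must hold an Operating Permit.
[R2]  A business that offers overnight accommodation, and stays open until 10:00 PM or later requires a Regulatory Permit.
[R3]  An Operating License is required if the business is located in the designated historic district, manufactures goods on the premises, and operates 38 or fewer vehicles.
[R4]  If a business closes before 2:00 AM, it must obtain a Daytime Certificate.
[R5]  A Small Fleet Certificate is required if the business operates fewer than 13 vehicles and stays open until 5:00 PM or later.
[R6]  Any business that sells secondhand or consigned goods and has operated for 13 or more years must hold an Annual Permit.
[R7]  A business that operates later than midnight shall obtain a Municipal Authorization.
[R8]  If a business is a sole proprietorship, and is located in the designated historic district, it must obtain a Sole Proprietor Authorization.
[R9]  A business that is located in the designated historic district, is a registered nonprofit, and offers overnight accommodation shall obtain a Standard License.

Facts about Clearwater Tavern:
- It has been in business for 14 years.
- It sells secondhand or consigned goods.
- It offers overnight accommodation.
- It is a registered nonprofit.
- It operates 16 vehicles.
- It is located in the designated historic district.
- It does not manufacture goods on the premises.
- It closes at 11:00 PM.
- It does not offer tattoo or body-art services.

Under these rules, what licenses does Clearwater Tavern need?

Annual Permit, Daytime Certificate, Operating Permit, Regulatory Permit, Standard License

[R1] is located in the designated historic district; offers overnight accommodation → Operating Permit required.
[R2] offers overnight accommodation; closes 11:00 PM, after 10:00 PM → Regulatory Permit required.
[R3] is located in the designated historic district; does not manufacture goods on the premises; vehicles 16 ≤ 38 → Operating License not required.
[R4] closes 11:00 PM, at/before 2:00 AM → Daytime Certificate required.
[R5] vehicles 16 ≥ 13; closes 11:00 PM, after 5:00 PM → Small Fleet Certificate not required.
[R6] sells secondhand or consigned goods; years in business 14 ≥ 13 → Annual Permit required.
[R7] closes 11:00 PM, at/before midnight → Municipal Authorization not required.
[R8] is a registered nonprofit (not: is a sole proprietorship); is located in the designated historic district → Sole Proprietor Authorization not required.
[R9] is located in the designated historic district; is a registered nonprofit; offers overnight accommodation → Standard License required.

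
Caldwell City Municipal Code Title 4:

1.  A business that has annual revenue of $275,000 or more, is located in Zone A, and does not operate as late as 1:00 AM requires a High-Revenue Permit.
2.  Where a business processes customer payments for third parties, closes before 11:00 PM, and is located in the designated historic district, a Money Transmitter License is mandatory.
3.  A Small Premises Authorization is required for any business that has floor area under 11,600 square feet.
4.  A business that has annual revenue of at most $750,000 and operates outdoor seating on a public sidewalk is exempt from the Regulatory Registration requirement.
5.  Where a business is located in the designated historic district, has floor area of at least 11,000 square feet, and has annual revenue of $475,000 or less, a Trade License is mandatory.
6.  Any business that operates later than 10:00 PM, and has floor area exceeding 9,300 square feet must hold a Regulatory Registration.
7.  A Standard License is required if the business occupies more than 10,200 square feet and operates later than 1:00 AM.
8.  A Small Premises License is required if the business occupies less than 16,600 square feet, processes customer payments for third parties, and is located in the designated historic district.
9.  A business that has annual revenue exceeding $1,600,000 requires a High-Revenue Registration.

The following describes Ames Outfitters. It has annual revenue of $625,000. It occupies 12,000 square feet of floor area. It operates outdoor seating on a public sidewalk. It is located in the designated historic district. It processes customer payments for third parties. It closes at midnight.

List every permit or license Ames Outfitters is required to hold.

1. revenue $625,000 ≥ $275,000; is located in the designated historic district (not: is located in Zone A); closes midnight, at/before 1:00 AM → High-Revenue Permit not required.
2. processes customer payments for third parties; closes midnight, after 11:00 PM; is located in the designated historic district → Money Transmitter License not required.
3. floor area 12,000 square feet ≥ 11,600 square feet → Small Premises Authorization not required.
4. revenue $625,000 ≤ $750,000; operates outdoor seating on a public sidewalk → exempt from Regulatory Registration.
5. is located in the designated historic district; floor area 12,000 square feet ≥ 11,000 square feet; revenue $625,000 > $475,000 → Trade License not required.
6. closes midnight, after 10:00 PM; floor area 12,000 square feet > 9,300 square feet → Regulatory Registration required.
7. floor area 12,000 square feet > 10,200 square feet; closes midnight, at/before 1:00 AM → Standard License not required.
8. floor area 12,000 square feet < 16,600 square feet; processes customer payments for third parties; is located in the designated historic district → Small Premises License required.
9. revenue $625,000 ≤ $1,600,000 → High-Revenue Registration not required.

Small Premises License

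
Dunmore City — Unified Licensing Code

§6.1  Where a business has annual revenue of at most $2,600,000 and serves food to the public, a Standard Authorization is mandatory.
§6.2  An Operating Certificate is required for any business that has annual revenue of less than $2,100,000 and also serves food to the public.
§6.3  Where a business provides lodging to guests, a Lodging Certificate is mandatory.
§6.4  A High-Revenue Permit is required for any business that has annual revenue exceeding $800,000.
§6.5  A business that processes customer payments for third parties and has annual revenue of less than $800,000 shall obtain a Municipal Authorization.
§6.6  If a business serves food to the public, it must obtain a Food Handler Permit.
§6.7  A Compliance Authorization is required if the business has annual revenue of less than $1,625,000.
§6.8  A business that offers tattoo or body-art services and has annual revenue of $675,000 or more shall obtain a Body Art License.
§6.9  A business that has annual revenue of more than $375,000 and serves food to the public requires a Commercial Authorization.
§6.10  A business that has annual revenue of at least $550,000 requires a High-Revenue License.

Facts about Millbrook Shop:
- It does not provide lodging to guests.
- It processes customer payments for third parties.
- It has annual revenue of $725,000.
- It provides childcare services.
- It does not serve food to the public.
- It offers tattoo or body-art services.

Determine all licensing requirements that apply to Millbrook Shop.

Body Art License, Compliance Authorization, High-Revenue License, Municipal Authorization

§6.1 revenue $725,000 ≤ $2,600,000; does not serve food to the public → Standard Authorization not required.
§6.2 revenue $725,000 < $2,100,000; does not serve food to the public → Operating Certificate not required.
§6.3 does not provide lodging to guests → Lodging Certificate not required.
§6.4 revenue $725,000 ≤ $800,000 → High-Revenue Permit not required.
§6.5 processes customer payments for third parties; revenue $725,000 < $800,000 → Municipal Authorization required.
§6.6 does not serve food to the public → Food Handler Permit not required.
§6.7 revenue $725,000 < $1,625,000 → Compliance Authorization required.
§6.8 offers tattoo or body-art services; revenue $725,000 ≥ $675,000 → Body Art License required.
§6.9 revenue $725,000 > $375,000; does not serve food to the public → Commercial Authorization not required.
§6.10 revenue $725,000 ≥ $550,000 → High-Revenue License required.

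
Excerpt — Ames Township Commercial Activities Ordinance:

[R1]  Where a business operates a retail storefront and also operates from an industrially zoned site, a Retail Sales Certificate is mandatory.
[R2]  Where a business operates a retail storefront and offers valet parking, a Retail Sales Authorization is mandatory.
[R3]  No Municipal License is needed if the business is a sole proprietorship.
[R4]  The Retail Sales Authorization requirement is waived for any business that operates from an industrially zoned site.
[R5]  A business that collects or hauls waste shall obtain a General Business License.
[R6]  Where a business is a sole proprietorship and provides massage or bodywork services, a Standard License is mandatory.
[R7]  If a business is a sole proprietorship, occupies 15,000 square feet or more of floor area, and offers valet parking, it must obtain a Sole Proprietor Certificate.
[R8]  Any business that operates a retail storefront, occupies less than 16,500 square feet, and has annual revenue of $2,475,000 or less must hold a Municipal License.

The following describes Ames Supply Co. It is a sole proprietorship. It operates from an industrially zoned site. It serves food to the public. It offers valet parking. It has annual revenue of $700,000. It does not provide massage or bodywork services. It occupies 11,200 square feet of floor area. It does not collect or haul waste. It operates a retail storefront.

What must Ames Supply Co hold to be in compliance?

[R1] operates a retail storefront; operates from an industrially zoned site → Retail Sales Certificate required.
[R2] operates a retail storefront; offers valet parking → Retail Sales Authorization required.
[R3] is a sole proprietorship → exempt from Municipal License.
[R4] operates from an industrially zoned site → exempt from Retail Sales Authorization.
[R5] does not collect or haul waste → General Business License not required.
[R6] is a sole proprietorship; does not provide massage or bodywork services → Standard License not required.
[R7] is a sole proprietorship; floor area 11,200 square feet < 15,000 square feet; offers valet parking → Sole Proprietor Certificate not required.
[R8] operates a retail storefront; floor area 11,200 square feet < 16,500 square feet; revenue $700,000 ≤ $2,475,000 → Municipal License required.

Retail Sales Certificate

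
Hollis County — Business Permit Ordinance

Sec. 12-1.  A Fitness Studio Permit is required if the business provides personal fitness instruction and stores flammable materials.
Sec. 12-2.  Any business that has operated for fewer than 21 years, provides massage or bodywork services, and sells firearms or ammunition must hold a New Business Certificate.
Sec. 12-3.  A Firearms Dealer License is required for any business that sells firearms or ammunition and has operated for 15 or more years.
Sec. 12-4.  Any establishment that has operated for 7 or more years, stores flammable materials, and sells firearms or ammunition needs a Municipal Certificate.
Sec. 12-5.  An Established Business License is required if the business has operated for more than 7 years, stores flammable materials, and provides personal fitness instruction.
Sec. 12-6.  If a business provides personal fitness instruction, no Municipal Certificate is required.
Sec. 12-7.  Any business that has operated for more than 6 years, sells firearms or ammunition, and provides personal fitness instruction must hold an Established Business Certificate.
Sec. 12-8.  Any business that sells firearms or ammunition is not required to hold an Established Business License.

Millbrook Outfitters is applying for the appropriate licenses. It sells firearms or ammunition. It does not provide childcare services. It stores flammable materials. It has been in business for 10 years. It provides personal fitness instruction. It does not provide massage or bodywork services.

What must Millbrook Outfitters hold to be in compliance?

Established Business Certificate, Fitness Studio Permit

Sec. 12-1. provides personal fitness instruction; stores flammable materials → Fitness Studio Permit required.
Sec. 12-2. years in business 10 < 21; does not provide massage or bodywork services; sells firearms or ammunition → New Business Certificate not required.
Sec. 12-3. sells firearms or ammunition; years in business 10 < 15 → Firearms Dealer License not required.
Sec. 12-4. years in business 10 ≥ 7; stores flammable materials; sells firearms or ammunition → Municipal Certificate required.
Sec. 12-5. years in business 10 > 7; stores flammable materials; provides personal fitness instruction → Established Business License required.
Sec. 12-6. provides personal fitness instruction → exempt from Municipal Certificate.
Sec. 12-7. years in business 10 > 6; sells firearms or ammunition; provides personal fitness instruction → Established Business Certificate required.
Sec. 12-8. sells firearms or ammunition → exempt from Established Business License.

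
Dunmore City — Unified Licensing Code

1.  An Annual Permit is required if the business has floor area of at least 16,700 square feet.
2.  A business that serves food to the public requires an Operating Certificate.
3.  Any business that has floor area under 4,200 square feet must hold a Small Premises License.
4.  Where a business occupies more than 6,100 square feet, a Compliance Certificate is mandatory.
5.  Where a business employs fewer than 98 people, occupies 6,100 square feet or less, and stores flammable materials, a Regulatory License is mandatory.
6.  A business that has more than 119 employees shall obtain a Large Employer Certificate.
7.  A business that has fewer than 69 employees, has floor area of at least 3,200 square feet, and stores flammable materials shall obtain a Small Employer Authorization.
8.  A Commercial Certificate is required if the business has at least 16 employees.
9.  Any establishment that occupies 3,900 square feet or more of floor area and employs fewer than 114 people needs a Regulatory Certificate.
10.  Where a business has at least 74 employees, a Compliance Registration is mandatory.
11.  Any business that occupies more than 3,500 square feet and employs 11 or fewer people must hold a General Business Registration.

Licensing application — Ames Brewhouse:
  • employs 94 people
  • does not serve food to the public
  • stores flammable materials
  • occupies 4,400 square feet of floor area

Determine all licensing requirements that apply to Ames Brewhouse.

1. floor area 4,400 square feet < 16,700 square feet → Annual Permit not required.
2. does not serve food to the public → Operating Certificate not required.
3. floor area 4,400 square feet ≥ 4,200 square feet → Small Premises License not required.
4. floor area 4,400 square feet ≤ 6,100 square feet → Compliance Certificate not required.
5. employees 94 < 98; floor area 4,400 square feet ≤ 6,100 square feet; stores flammable materials → Regulatory License required.
6. employees 94 ≤ 119 → Large Employer Certificate not required.
7. employees 94 ≥ 69; floor area 4,400 square feet ≥ 3,200 square feet; stores flammable materials → Small Employer Authorization not required.
8. employees 94 ≥ 16 → Commercial Certificate required.
9. floor area 4,400 square feet ≥ 3,900 square feet; employees 94 < 114 → Regulatory Certificate required.
10. employees 94 ≥ 74 → Compliance Registration required.
11. floor area 4,400 square feet > 3,500 square feet; employees 94 > 11 → General Business Registration not required.

Commercial Certificate, Compliance Registration, Regulatory Certificate, Regulatory License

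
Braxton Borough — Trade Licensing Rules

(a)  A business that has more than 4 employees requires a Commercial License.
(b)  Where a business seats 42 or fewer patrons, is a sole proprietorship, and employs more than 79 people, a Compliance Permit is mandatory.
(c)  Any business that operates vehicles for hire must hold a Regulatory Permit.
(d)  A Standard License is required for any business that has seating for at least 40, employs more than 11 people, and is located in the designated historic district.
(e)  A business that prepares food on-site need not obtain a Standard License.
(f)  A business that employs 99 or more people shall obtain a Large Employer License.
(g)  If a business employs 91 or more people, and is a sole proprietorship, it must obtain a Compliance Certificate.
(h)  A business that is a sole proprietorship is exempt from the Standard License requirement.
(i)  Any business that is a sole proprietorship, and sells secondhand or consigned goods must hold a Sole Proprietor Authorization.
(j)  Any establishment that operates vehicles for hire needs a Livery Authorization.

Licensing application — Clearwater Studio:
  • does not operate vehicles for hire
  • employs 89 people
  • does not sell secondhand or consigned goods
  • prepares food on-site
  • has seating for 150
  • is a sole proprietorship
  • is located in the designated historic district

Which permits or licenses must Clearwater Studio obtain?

(a) employees 89 > 4 → Commercial License required.
(b) seating 150 > 42; is a sole proprietorship; employees 89 > 79 → Compliance Permit not required.
(c) does not operate vehicles for hire → Regulatory Permit not required.
(d) seating 150 ≥ 40; employees 89 > 11; is located in the designated historic district → Standard License required.
(e) prepares food on-site → exempt from Standard License.
(f) employees 89 < 99 → Large Employer License not required.
(g) employees 89 < 91; is a sole proprietorship → Compliance Certificate not required.
(h) is a sole proprietorship → exempt from Standard License.
(i) is a sole proprietorship; does not sell secondhand or consigned goods → Sole Proprietor Authorization not required.
(j) does not operate vehicles for hire → Livery Authorization not required.

Commercial License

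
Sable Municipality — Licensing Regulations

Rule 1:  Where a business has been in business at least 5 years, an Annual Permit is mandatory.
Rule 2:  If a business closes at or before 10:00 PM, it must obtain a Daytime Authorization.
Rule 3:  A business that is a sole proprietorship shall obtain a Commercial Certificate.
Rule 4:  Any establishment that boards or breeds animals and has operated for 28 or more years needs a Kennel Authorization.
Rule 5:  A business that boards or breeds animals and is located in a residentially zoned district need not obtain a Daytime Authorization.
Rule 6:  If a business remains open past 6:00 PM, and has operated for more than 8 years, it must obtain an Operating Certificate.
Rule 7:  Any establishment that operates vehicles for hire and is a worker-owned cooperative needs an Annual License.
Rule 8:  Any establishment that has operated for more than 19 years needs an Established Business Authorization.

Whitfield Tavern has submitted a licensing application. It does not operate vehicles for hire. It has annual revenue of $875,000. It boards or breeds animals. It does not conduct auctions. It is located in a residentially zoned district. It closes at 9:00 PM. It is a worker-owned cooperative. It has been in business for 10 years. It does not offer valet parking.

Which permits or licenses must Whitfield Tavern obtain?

Rule 1: years in business 10 ≥ 5 → Annual Permit required.
Rule 2: closes 9:00 PM, at/before 10:00 PM → Daytime Authorization required.
Rule 3: is a worker-owned cooperative (not: is a sole proprietorship) → Commercial Certificate not required.
Rule 4: boards or breeds animals; years in business 10 < 28 → Kennel Authorization not required.
Rule 5: boards or breeds animals; is located in a residentially zoned district → exempt from Daytime Authorization.
Rule 6: closes 9:00 PM, after 6:00 PM; years in business 10 > 8 → Operating Certificate required.
Rule 7: does not operate vehicles for hire; is a worker-owned cooperative → Annual License not required.
Rule 8: years in business 10 ≤ 19 → Established Business Authorization not required.

Annual Permit, Operating Certificate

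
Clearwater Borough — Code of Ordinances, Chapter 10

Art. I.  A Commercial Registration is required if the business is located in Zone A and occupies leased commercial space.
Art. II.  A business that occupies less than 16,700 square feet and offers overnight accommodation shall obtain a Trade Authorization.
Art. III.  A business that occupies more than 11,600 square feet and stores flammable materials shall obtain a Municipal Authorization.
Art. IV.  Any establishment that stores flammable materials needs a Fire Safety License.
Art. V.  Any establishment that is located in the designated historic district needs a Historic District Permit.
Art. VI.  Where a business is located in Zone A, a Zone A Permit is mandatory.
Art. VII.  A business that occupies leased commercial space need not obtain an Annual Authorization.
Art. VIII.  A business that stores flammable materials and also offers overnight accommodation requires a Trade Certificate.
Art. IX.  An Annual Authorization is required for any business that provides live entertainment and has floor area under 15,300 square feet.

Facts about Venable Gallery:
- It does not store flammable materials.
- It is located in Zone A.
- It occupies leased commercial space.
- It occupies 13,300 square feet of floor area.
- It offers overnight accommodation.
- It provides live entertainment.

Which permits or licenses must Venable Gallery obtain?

Art. I. is located in Zone A; occupies leased commercial space → Commercial Registration required.
Art. II. floor area 13,300 square feet < 16,700 square feet; offers overnight accommodation → Trade Authorization required.
Art. III. floor area 13,300 square feet > 11,600 square feet; does not store flammable materials → Municipal Authorization not required.
Art. IV. does not store flammable materials → Fire Safety License not required.
Art. V. is located in Zone A (not: is located in the designated historic district) → Historic District Permit not required.
Art. VI. is located in Zone A → Zone A Permit required.
Art. VII. occupies leased commercial space → exempt from Annual Authorization.
Art. VIII. does not store flammable materials; offers overnight accommodation → Trade Certificate not required.
Art. IX. provides live entertainment; floor area 13,300 square feet < 15,300 square feet → Annual Authorization required.

Commercial Registration, Trade Authorization, Zone A Permit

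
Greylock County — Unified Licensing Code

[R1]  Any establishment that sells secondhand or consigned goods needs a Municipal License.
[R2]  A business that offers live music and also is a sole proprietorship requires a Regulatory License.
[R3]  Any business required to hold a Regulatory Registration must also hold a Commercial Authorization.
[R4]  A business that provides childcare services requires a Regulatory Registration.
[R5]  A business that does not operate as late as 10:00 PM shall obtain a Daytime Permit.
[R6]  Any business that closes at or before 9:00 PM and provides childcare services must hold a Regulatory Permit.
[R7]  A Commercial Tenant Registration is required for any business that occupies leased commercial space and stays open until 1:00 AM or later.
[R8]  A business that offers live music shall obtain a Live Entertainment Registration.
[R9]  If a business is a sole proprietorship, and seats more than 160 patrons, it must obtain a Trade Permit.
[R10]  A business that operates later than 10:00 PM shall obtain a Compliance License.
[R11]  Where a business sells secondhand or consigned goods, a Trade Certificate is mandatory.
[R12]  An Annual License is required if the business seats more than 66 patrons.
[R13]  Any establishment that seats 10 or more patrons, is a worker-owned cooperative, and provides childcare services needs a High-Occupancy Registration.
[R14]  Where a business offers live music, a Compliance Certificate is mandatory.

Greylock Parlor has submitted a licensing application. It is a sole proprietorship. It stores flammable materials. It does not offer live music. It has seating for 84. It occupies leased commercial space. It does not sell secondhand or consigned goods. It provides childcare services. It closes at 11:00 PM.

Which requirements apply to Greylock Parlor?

[R1] does not sell secondhand or consigned goods → Municipal License not required.
[R2] does not offer live music; is a sole proprietorship → Regulatory License not required.
[R3] Regulatory Registration is required → Commercial Authorization also required.
[R4] provides childcare services → Regulatory Registration required.
[R5] closes 11:00 PM, after 10:00 PM → Daytime Permit not required.
[R6] closes 11:00 PM, after 9:00 PM; provides childcare services → Regulatory Permit not required.
[R7] occupies leased commercial space; closes 11:00 PM, at/before 1:00 AM → Commercial Tenant Registration not required.
[R8] does not offer live music → Live Entertainment Registration not required.
[R9] is a sole proprietorship; seating 84 ≤ 160 → Trade Permit not required.
[R10] closes 11:00 PM, after 10:00 PM → Compliance License required.
[R11] does not sell secondhand or consigned goods → Trade Certificate not required.
[R12] seating 84 > 66 → Annual License required.
[R13] seating 84 ≥ 10; is a sole proprietorship (not: is a worker-owned cooperative); provides childcare services → High-Occupancy Registration not required.
[R14] does not offer live music → Compliance Certificate not required.

Annual License, Commercial Authorization, Compliance License, Regulatory Registration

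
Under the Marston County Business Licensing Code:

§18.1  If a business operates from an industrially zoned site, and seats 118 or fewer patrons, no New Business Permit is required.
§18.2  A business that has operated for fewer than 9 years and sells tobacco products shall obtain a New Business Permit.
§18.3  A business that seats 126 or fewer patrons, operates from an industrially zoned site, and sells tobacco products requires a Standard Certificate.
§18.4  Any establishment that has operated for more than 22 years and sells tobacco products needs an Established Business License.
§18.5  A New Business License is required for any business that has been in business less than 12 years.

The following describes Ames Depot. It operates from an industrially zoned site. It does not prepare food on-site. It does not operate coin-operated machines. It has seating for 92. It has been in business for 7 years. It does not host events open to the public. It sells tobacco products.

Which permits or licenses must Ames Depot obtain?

§18.1 operates from an industrially zoned site; seating 92 ≤ 118 → exempt from New Business Permit.
§18.2 years in business 7 < 9; sells tobacco products → New Business Permit required.
§18.3 seating 92 ≤ 126; operates from an industrially zoned site; sells tobacco products → Standard Certificate required.
§18.4 years in business 7 ≤ 22; sells tobacco products → Established Business License not required.
§18.5 years in business 7 < 12 → New Business License required.

New Business License, Standard Certificate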